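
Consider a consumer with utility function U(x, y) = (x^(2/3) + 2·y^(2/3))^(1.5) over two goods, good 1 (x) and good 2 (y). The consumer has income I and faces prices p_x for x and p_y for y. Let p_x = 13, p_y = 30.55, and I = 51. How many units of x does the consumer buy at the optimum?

MRS = MU_x/MU_y = (1/2)·(y/x)^(1/3). Set equal to p_x/p_y.
Solve for the ratio: y/x = [2·p_x/p_y]^(3).
With the ratio pinned down, the budget gives x* = I/(p_x + p_y·(y/x)) and y* = (y/x)·x*.
Numerically y/x = 0.616434, so x* = 51/(13 + 30.55·0.616434) = 1.6022.

x* = 1.6022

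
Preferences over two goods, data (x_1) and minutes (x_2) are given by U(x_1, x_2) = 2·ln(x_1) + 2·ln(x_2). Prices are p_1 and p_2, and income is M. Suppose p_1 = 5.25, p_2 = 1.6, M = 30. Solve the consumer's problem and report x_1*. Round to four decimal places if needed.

x_1* = 2.8571

The MRS is x_2/x_1. Set MRS = p_1/p_2.
So 2·p_2·x_2 = 2·p_1·x_1; combined with the budget, a share 0.5 of income goes to x_1.
Demand: x_1*(p_1,p_2,M) = 0.5·M/p_1 and x_2* = 0.5·M/p_2.
At p_1=5.25, p_2=1.6, M=30: x_1* = 0.5·30/5.25 = 2.8571.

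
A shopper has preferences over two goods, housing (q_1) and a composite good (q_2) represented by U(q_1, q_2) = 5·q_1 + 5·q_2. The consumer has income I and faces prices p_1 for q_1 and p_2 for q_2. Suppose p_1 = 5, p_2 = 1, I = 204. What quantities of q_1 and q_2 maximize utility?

Linear utility — the consumer picks whichever good has higher MU/price: 5/5 = 1 vs 5/1 = 5.
q_2 gives more utility per dollar, so spend all income on q_2: q_2* = I/p_2, q_1* = 0.
Numerically: q_1* = 0, q_2* = 204.

q_1* = 0, q_2* = 204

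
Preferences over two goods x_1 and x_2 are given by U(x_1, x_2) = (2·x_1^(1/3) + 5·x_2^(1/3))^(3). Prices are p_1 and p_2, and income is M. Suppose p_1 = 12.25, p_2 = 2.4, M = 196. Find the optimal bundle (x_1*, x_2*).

x_1* = 1.6112, x_2* = 73.4428

From the CES first-order condition, (2/5)·(x_2/x_1)^(2/3) = p_1/p_2.
Hence x_2/x_1 = ((5/2)·p_1/p_2)^(1/(2/3)), i.e. raised to the 1.5 power.
Substitute x_2 = (x_2/x_1)·x_1 into the budget: x_1* = M/(p_1 + p_2·(x_2/x_1)).
Numerically x_2/x_1 = 45.58241, so x_1* = 196/(12.25 + 2.4·45.58241) = 1.6112 and x_2* = 45.58241·1.6112 = 73.4428.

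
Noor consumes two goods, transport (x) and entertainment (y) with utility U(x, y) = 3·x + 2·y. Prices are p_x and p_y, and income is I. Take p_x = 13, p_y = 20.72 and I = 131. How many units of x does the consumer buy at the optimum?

x* = 10.0769

Linear utility — the consumer picks whichever good has higher MU/price: 3/13 = 0.2308 vs 2/20.72 = 0.0965.
x gives more utility per dollar, so spend all income on x: x* = I/p_x, y* = 0.
Numerically: x* = 10.0769, y* = 0.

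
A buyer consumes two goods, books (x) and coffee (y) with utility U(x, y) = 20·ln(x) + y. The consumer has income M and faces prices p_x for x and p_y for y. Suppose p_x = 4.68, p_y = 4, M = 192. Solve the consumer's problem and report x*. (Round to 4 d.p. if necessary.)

So x*(p_x,p_y) = 20·p_y/p_x, independent of income; and y* = (M − 20·p_y)/p_y.
At the given prices: x* = 20·4/4.68 = 17.094.

x* = 17.094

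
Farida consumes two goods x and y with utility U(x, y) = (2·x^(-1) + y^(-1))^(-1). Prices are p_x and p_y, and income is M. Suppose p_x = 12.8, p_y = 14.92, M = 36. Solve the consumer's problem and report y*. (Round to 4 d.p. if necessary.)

From the CES first-order condition, 2·(y/x)^(2) = p_x/p_y.
Hence y/x = ((1/2)·p_x/p_y)^(1/(2)), i.e. raised to the 0.5 power.
With the ratio pinned down, the budget gives x* = M/(p_x + p_y·(y/x)) and y* = (y/x)·x*.
Numerically y/x = 0.654946, so x* = 36/(12.8 + 14.92·0.654946) = 1.5949 and y* = 0.654946·1.5949 = 1.0446.

y* = 1.0446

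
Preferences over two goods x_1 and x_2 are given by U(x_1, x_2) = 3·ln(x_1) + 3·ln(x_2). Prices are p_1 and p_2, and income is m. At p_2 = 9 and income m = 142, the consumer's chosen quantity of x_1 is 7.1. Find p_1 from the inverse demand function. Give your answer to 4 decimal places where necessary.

MU_x_1/MU_x_2 = (3·x_2)/(3·x_1); tangency sets this equal to p_1/p_2.
So 3·p_2·x_2 = 3·p_1·x_1; combined with the budget, a share 0.5 of income goes to x_1.
Demand: x_1*(p_1,p_2,m) = 0.5·m/p_1 and x_2* = 0.5·m/p_2.
Set x_1* = 7.1 in the demand function and solve for p_1: p_1 = 10.

p_1 = 10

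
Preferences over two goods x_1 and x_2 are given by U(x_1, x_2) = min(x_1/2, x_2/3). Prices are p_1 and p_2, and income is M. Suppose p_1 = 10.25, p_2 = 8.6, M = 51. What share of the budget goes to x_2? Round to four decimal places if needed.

share on x_2 = 0.5572

Here 2·10.25 + 3·8.6 = 46.3, giving x_1* = 2.203 and x_2* = 3.3045.
Expenditure on x_2: 8.6·3.3045 = 28.419; share = 0.5572.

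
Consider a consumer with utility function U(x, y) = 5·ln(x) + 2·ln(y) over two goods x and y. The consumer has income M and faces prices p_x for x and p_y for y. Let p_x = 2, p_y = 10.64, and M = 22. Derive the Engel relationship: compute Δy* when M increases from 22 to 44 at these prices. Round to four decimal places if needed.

The MRS is (5/2)·y/x. Set MRS = p_x/p_y.
So 5·p_y·y = 2·p_x·x; combined with the budget, a share 5/7 of income goes to x.
Demand: x*(p_x,p_y,M) = 5/7·M/p_x and y* = 2/7·M/p_y.
At p_x=2, p_y=10.64, M=22: y* = 2/7·22/10.64 = 0.5908.
At M' = 44: y* = 1.1815. Change: 1.1815 − 0.5908 = 0.5908.

Δy* = 0.5908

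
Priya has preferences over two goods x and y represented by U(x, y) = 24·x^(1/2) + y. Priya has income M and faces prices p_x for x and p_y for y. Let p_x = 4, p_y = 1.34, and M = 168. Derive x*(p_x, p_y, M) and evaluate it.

x* = 16.1604

Set MRS = p_x/p_y: 12·x^(−1/2) = p_x/p_y.
Solve: √x = 12·p_y/p_x, so x*(p_x,p_y) = (12·p_y/p_x)², and y* = (M − p_x·x*)/p_y.
Plugging in: x* = (12·1.34/4)² = 16.1604.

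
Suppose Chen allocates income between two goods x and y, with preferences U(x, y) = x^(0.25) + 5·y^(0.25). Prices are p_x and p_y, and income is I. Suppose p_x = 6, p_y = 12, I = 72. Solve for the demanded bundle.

x* = 1.5412, y* = 5.2294

MRS = MU_x/MU_y = (1/5)·(y/x)^(0.75). Set equal to p_x/p_y.
Solve for the ratio: y/x = [5·p_x/p_y]^(4/3).
With the ratio pinned down, the budget gives x* = I/(p_x + p_y·(y/x)) and y* = (y/x)·x*.
Numerically y/x = 3.393022, so x* = 72/(6 + 12·3.393022) = 1.5412 and y* = 3.393022·1.5412 = 5.2294.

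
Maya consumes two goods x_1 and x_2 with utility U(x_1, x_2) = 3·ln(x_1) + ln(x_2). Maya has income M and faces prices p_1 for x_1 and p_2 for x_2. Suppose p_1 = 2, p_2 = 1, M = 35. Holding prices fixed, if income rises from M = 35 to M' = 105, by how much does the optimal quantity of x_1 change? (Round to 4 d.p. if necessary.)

The MRS is 3·x_2/x_1. Set MRS = p_1/p_2.
So 3·p_2·x_2 = p_1·x_1; combined with the budget, a share 0.75 of income goes to x_1.
Demand: x_1*(p_1,p_2,M) = 0.75·M/p_1 and x_2* = 0.25·M/p_2.
At p_1=2, p_2=1, M=35: x_1* = 0.75·35/2 = 13.125.
At M' = 105: x_1* = 39.375. Change: 39.375 − 13.125 = 26.25.

Δx_1* = 26.25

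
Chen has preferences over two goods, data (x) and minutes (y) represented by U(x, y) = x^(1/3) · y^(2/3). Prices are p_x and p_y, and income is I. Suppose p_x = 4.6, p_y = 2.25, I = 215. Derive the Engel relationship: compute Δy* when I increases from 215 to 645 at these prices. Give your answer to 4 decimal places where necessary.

Tangency: MRS = (1/2)·y/x = p_x/p_y.
Rearranging, p_y·y = 2·p_x·x. Substituting into the budget gives p_x·x·(1 + 2) = I.
Demand: x*(p_x,p_y,I) = 1/3·I/p_x and y* = 2/3·I/p_y.
At p_x=4.6, p_y=2.25, I=215: y* = 2/3·215/2.25 = 63.7037.
At I' = 645: y* = 191.1111. Change: 191.1111 − 63.7037 = 127.4074.

Δy* = 127.4074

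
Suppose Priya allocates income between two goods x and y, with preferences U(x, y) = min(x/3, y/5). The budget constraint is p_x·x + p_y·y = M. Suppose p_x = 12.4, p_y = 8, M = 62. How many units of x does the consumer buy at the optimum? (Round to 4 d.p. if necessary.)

x* = 2.4093

With perfect complements, no substitution: consume in ratio x:y = 3:5.
Budget: p_x·x + p_y·(5/3)·x = M, so (3·p_x + 5·p_y)·x = 3·M.
Demand: x*(p_x,p_y,M) = 3·M/(3·p_x + 5·p_y), y* = 5·M/(3·p_x + 5·p_y).
Here 3·12.4 + 5·8 = 77.2, giving x* = 2.4093.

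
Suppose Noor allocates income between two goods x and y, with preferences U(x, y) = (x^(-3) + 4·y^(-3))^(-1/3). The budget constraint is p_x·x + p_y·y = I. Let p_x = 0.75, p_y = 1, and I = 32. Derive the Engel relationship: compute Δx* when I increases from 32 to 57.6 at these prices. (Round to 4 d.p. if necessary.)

Δx* = 12.3907

MU_x ∝ x^(-4), MU_y ∝ 4·y^(-4), so MRS = (1/4)·(y/x)^(4) = p_x/p_y.
Hence y/x = (4·p_x/p_y)^(1/(4)), i.e. raised to the 0.25 power.
Substitute y = (y/x)·x into the budget: x* = I/(p_x + p_y·(y/x)).
Numerically y/x = 1.316074, so x* = 32/(0.75 + 1·1.316074) = 15.4883.
At I' = 57.6: x* = 27.879. Change: 27.879 − 15.4883 = 12.3907.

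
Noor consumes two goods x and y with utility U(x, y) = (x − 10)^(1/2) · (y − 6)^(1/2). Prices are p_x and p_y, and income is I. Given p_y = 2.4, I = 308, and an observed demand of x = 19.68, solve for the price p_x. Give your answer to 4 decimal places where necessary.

p_x = 10

MRS = (y−6)/(x−10). Tangency with p_x/p_y gives y−6 = (p_x/p_y)·(x−10).
Substituting into the budget: x* = 10 + 0.5·(I − 10·p_x − 6·p_y)/p_x, and y* = 6 + 0.5·(…)/p_y.
Set x* = 19.68 in the demand function and solve for p_x: p_x = 10.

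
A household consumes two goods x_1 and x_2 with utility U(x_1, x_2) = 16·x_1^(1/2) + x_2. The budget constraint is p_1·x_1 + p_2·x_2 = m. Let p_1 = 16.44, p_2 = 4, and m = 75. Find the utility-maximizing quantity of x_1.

x_1* = 3.7888

Set MRS = p_1/p_2: 8·x_1^(−1/2) = p_1/p_2.
Solve: √x_1 = 8·p_2/p_1, so x_1*(p_1,p_2) = (8·p_2/p_1)², and x_2* = (m − p_1·x_1*)/p_2.
Plugging in: x_1* = (8·4/16.44)² = 3.7888.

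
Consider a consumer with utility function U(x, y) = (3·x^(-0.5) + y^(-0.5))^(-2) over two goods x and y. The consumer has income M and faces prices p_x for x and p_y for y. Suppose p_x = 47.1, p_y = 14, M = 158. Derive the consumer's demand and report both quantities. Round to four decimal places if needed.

From the CES first-order condition, 3·(y/x)^(1.5) = p_x/p_y.
Hence y/x = ((1/3)·p_x/p_y)^(1/(1.5)), i.e. raised to the 2/3 power.
Substitute y = (y/x)·x into the budget: x* = M/(p_x + p_y·(y/x)).
Numerically y/x = 1.079397, so x* = 158/(47.1 + 14·1.079397) = 2.5397 and y* = 1.079397·2.5397 = 2.7414.

x* = 2.5397, y* = 2.7414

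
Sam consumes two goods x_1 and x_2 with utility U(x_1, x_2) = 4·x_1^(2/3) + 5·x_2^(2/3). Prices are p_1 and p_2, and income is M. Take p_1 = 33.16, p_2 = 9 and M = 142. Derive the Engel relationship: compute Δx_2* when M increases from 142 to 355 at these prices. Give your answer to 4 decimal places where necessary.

MRS = MU_x_1/MU_x_2 = (4/5)·(x_2/x_1)^(1/3). Set equal to p_1/p_2.
Solve for the ratio: x_2/x_1 = [(5/4)·p_1/p_2]^(3).
Substitute x_2 = (x_2/x_1)·x_1 into the budget: x_1* = M/(p_1 + p_2·(x_2/x_1)).
Numerically x_2/x_1 = 97.689093, so x_1* = 142/(33.16 + 9·97.689093) = 0.1556 and x_2* = 97.689093·0.1556 = 15.2043.
At M' = 355: x_2* = 38.0108. Change: 38.0108 − 15.2043 = 22.8065.

Δx_2* = 22.8065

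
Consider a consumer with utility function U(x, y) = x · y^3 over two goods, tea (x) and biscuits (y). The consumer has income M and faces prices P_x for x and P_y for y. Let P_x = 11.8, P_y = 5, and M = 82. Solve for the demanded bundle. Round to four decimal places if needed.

MU_x/MU_y = (y)/(3·x); tangency sets this equal to P_x/P_y.
So P_y·y = 3·P_x·x; combined with the budget, a share 0.25 of income goes to x.
Demand: x*(P_x,P_y,M) = 0.25·M/P_x and y* = 0.75·M/P_y.
At P_x=11.8, P_y=5, M=82: x* = 0.25·82/11.8 = 1.7373, y* = 12.3.

x* = 1.7373, y* = 12.3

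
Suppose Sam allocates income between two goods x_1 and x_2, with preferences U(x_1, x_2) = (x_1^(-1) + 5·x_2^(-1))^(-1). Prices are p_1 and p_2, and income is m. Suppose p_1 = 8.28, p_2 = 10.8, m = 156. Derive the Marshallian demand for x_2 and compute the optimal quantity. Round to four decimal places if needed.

Numerically x_2/x_1 = 1.95789, so x_1* = 156/(8.28 + 10.8·1.95789) = 5.3016 and x_2* = 1.95789·5.3016 = 10.3799.

x_2* = 10.3799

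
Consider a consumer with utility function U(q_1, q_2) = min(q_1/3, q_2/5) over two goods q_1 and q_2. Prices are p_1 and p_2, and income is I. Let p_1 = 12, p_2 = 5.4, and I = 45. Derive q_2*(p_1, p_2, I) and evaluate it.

q_2* = 3.5714

With perfect complements, no substitution: consume in ratio q_1:q_2 = 3:5.
Budget: p_1·q_1 + p_2·(5/3)·q_1 = I, so (3·p_1 + 5·p_2)·q_1 = 3·I.
Demand: q_1*(p_1,p_2,I) = 3·I/(3·p_1 + 5·p_2), q_2* = 5·I/(3·p_1 + 5·p_2).
Here 3·12 + 5·5.4 = 63, giving q_2* = 3.5714.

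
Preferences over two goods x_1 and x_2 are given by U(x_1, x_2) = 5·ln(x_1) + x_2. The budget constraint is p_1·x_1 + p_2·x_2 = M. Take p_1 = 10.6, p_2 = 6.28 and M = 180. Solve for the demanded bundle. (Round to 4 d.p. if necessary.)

x_1* = 2.9623, x_2* = 23.6624

MU_x_1 = 5/x_1, MU_x_2 = 1. Tangency: 5/x_1 = p_1/p_2.
So x_1*(p_1,p_2) = 5·p_2/p_1, independent of income; and x_2* = (M − 5·p_2)/p_2.
At the given prices: x_1* = 5·6.28/10.6 = 2.9623, and x_2* = 23.6624.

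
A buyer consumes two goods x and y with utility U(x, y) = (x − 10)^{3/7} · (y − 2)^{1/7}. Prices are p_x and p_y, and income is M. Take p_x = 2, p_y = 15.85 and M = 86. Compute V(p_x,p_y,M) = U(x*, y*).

V = 2.7372

This is Cobb-Douglas in (x−10, y−2): tangency gives 3/7·p_y·(y−2) = 1/7·p_x·(x−10).
Substituting into the budget: x* = 10 + 0.75·(M − 10·p_x − 2·p_y)/p_x, and y* = 2 + 0.25·(…)/p_y.
Discretionary income = 86 − 10·2 − 2·15.85 = 34.3; x* = 10 + 0.75·34.3/2 = 22.8625; y* = 2 + 0.25·34.3/15.85 = 2.541.
Utility at the optimum: U(22.8625, 2.541) = 2.7372.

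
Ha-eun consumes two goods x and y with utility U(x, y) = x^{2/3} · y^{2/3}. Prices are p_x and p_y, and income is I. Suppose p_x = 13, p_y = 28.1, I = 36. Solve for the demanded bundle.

Demand: x*(p_x,p_y,I) = 0.5·I/p_x and y* = 0.5·I/p_y.
At p_x=13, p_y=28.1, I=36: x* = 0.5·36/13 = 1.3846, y* = 0.6406.

x* = 1.3846, y* = 0.6406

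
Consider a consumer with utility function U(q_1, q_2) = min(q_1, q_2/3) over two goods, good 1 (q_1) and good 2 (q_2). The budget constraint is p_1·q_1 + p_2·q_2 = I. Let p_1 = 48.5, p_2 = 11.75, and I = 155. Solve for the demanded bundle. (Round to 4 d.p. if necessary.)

Leontief preferences: the optimum is at the kink where q_1/1 = q_2/3, i.e. q_2 = 3·q_1.
Budget: p_1·q_1 + p_2·3·q_1 = I, so (p_1 + 3·p_2)·q_1 = I.
Demand: q_1*(p_1,p_2,I) = I/(p_1 + 3·p_2), q_2* = 3·I/(p_1 + 3·p_2).
Here 48.5 + 3·11.75 = 83.75, giving q_1* = 1.8507 and q_2* = 5.5522.

q_1* = 1.8507, q_2* = 5.5522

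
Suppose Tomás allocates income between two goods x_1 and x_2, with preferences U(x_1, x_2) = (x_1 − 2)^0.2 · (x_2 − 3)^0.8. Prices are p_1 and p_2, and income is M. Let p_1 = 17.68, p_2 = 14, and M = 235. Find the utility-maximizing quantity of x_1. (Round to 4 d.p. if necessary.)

x_1* = 3.7833

This is Cobb-Douglas in (x_1−2, x_2−3): tangency gives 0.2·p_2·(x_2−3) = 0.8·p_1·(x_1−2).
After buying the subsistence bundle (2, 3), a share 0.2 of the remaining income goes to x_1: x_1* = 2 + 0.2·(M − 2p_1 − 3p_2)/p_1.
Discretionary income = 235 − 2·17.68 − 3·14 = 157.64; x_1* = 2 + 0.2·157.64/17.68 = 3.7833.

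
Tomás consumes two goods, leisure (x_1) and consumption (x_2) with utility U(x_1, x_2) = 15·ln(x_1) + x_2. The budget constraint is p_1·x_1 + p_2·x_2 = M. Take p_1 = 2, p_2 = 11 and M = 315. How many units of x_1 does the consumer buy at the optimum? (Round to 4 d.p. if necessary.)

MU_x_1 = 15/x_1, MU_x_2 = 1. Tangency: 15/x_1 = p_1/p_2.
So x_1*(p_1,p_2) = 15·p_2/p_1, independent of income; and x_2* = (M − 15·p_2)/p_2.
At the given prices: x_1* = 15·11/2 = 82.5.

x_1* = 82.5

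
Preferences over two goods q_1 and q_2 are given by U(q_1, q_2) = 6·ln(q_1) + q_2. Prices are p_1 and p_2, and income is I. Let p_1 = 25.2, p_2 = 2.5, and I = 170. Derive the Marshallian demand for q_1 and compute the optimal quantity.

q_1* = 0.5952

Set MRS = p_1/p_2: (6/q_1)/1 = p_1/p_2.
So q_1*(p_1,p_2) = 6·p_2/p_1, independent of income; and q_2* = (I − 6·p_2)/p_2.
At the given prices: q_1* = 6·2.5/25.2 = 0.5952.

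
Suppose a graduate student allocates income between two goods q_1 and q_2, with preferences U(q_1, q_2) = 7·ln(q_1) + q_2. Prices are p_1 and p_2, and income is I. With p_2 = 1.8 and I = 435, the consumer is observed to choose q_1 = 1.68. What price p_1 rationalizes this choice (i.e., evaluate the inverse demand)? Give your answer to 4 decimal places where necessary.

p_1 = 7.5

MU_q_1 = 7/q_1, MU_q_2 = 1. Tangency: 7/q_1 = p_1/p_2.
So q_1*(p_1,p_2) = 7·p_2/p_1, independent of income; and q_2* = (I − 7·p_2)/p_2.
Set q_1* = 1.68 in the demand function and solve for p_1: p_1 = 7.5.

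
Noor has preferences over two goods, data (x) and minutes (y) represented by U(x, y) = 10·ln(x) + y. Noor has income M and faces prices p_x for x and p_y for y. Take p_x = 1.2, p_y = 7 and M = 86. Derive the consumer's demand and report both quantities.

MU_x = 10/x, MU_y = 1. Tangency: 10/x = p_x/p_y.
So x*(p_x,p_y) = 10·p_y/p_x, independent of income; and y* = (M − 10·p_y)/p_y.
At the given prices: x* = 10·7/1.2 = 58.3333, and y* = 2.2857.

x* = 58.3333, y* = 2.2857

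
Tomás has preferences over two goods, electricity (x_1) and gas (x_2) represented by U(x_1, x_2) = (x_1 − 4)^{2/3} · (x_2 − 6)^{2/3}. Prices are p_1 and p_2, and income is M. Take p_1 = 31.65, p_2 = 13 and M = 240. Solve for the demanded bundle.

x_1* = 4.5592, x_2* = 7.3615

This is Cobb-Douglas in (x_1−4, x_2−6): tangency gives 2/3·p_2·(x_2−6) = 2/3·p_1·(x_1−4).
Substituting into the budget: x_1* = 4 + 0.5·(M − 4·p_1 − 6·p_2)/p_1, and x_2* = 6 + 0.5·(…)/p_2.
Discretionary income = 240 − 4·31.65 − 6·13 = 35.4; x_1* = 4 + 0.5·35.4/31.65 = 4.5592; x_2* = 6 + 0.5·35.4/13 = 7.3615.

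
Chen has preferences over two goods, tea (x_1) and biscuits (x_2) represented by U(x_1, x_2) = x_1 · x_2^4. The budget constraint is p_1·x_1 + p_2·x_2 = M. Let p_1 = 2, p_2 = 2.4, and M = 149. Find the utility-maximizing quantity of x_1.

The MRS is (1/4)·x_2/x_1. Set MRS = p_1/p_2.
Rearranging, p_2·x_2 = 4·p_1·x_1. Substituting into the budget gives p_1·x_1·(1 + 4) = M.
Demand: x_1*(p_1,p_2,M) = 0.2·M/p_1 and x_2* = 0.8·M/p_2.
At p_1=2, p_2=2.4, M=149: x_1* = 0.2·149/2 = 14.9.

x_1* = 14.9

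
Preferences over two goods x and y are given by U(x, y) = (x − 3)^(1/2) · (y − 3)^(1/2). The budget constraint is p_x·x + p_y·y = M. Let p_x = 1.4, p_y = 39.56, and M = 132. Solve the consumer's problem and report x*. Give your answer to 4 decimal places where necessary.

This is Cobb-Douglas in (x−3, y−3): tangency gives 0.5·p_y·(y−3) = 0.5·p_x·(x−3).
After buying the subsistence bundle (3, 3), a share 0.5 of the remaining income goes to x: x* = 3 + 0.5·(M − 3p_x − 3p_y)/p_x.
Discretionary income = 132 − 3·1.4 − 3·39.56 = 9.12; x* = 3 + 0.5·9.12/1.4 = 6.2571.

x* = 6.2571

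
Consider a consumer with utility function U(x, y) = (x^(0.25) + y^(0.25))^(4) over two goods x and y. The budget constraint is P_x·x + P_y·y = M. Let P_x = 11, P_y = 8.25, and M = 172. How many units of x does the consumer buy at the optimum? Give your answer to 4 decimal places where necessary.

Substitute y = (y/x)·x into the budget: x* = M/(P_x + P_y·(y/x)).
Numerically y/x = 1.467523, so x* = 172/(11 + 8.25·1.467523) = 7.4436.

x* = 7.4436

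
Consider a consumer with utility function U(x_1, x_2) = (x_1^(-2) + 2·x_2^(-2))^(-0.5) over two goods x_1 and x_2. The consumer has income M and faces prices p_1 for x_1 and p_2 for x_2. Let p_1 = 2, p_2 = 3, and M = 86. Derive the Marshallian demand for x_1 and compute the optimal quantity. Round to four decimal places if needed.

x_1* = 16.2205

From the CES first-order condition, (1/2)·(x_2/x_1)^(3) = p_1/p_2.
Solve for the ratio: x_2/x_1 = [2·p_1/p_2]^(1/3).
Substitute x_2 = (x_2/x_1)·x_1 into the budget: x_1* = M/(p_1 + p_2·(x_2/x_1)).
Numerically x_2/x_1 = 1.100642, so x_1* = 86/(2 + 3·1.100642) = 16.2205.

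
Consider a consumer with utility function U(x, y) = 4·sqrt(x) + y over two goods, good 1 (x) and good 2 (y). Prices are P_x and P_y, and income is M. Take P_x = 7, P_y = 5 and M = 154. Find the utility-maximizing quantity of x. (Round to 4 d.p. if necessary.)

Thus x* = (2·P_y/P_x)² — independent of M — with the rest of income spent on y.
Plugging in: x* = (2·5/7)² = 2.0408.

x* = 2.0408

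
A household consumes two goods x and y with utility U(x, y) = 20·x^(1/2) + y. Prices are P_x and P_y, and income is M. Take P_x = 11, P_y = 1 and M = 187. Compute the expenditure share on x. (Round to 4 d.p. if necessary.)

Set MRS = P_x/P_y: 10·x^(−1/2) = P_x/P_y.
Solve: √x = 10·P_y/P_x, so x*(P_x,P_y) = (10·P_y/P_x)², and y* = (M − P_x·x*)/P_y.
Plugging in: x* = (10·1/11)² = 0.8264, y* = 177.9091.
Expenditure on x: 11·0.8264 = 9.0909; share = 0.0486.

share on x = 0.0486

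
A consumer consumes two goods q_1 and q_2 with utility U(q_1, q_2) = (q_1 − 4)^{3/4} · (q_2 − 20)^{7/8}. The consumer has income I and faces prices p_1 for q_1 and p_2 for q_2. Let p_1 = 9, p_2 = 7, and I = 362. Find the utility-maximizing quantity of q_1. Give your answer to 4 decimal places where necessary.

q_1* = 13.5385

This is Cobb-Douglas in (q_1−4, q_2−20): tangency gives 0.75·p_2·(q_2−20) = 0.875·p_1·(q_1−4).
After buying the subsistence bundle (4, 20), a share 6/13 of the remaining income goes to q_1: q_1* = 4 + 6/13·(I − 4p_1 − 20p_2)/p_1.
Discretionary income = 362 − 4·9 − 20·7 = 186; q_1* = 4 + 6/13·186/9 = 13.5385.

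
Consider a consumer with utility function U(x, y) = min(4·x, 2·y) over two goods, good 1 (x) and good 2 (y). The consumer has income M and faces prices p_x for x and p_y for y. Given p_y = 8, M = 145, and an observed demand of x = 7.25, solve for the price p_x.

p_x = 4

Leontief preferences: the optimum is at the kink where x/2 = y/4, i.e. y = 2·x.
Budget: p_x·x + p_y·2·x = M, so (2·p_x + 4·p_y)·x = 2·M.
Demand: x*(p_x,p_y,M) = 2·M/(2·p_x + 4·p_y), y* = 4·M/(2·p_x + 4·p_y).
Set x* = 7.25 in the demand function and solve for p_x: p_x = 4.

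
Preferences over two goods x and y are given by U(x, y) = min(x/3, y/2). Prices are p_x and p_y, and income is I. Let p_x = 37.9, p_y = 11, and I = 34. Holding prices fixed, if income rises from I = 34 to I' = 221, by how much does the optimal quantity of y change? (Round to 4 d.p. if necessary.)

Δy* = 2.7561

Leontief preferences: the optimum is at the kink where x/3 = y/2, i.e. y = (2/3)·x.
Budget: p_x·x + p_y·(2/3)·x = I, so (3·p_x + 2·p_y)·x = 3·I.
Demand: x*(p_x,p_y,I) = 3·I/(3·p_x + 2·p_y), y* = 2·I/(3·p_x + 2·p_y).
Here 3·37.9 + 2·11 = 135.7, giving y* = 0.5011.
At I' = 221: y* = 3.2572. Change: 3.2572 − 0.5011 = 2.7561.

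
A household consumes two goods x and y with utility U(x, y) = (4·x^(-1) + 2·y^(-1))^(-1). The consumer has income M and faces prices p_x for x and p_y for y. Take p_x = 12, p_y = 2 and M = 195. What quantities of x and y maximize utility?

From the CES first-order condition, 2·(y/x)^(2) = p_x/p_y.
Solve for the ratio: y/x = [(1/2)·p_x/p_y]^(0.5).
Substitute y = (y/x)·x into the budget: x* = M/(p_x + p_y·(y/x)).
Numerically y/x = 1.732051, so x* = 195/(12 + 2·1.732051) = 12.6098 and y* = 1.732051·12.6098 = 21.8409.

x* = 12.6098, y* = 21.8409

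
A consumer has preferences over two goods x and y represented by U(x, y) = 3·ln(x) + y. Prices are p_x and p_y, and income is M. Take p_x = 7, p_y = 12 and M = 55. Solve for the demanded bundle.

x* = 5.1429, y* = 1.5833

MU_x = 3/x, MU_y = 1. Tangency: 3/x = p_x/p_y.
So x*(p_x,p_y) = 3·p_y/p_x, independent of income; and y* = (M − 3·p_y)/p_y.
At the given prices: x* = 3·12/7 = 5.1429, and y* = 1.5833.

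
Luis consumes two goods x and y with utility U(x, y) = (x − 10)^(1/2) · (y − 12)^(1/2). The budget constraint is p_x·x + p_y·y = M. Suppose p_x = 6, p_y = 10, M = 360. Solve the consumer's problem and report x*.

MRS = (y−12)/(x−10). Tangency with p_x/p_y gives y−12 = (p_x/p_y)·(x−10).
Substituting into the budget: x* = 10 + 0.5·(M − 10·p_x − 12·p_y)/p_x, and y* = 12 + 0.5·(…)/p_y.
Discretionary income = 360 − 10·6 − 12·10 = 180; x* = 10 + 0.5·180/6 = 25.

x* = 25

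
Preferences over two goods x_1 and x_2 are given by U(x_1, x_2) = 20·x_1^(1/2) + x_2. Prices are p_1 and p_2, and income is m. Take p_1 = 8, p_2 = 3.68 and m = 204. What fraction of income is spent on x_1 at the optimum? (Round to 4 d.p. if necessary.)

share on x_1 = 0.8298

Utility is quasi-linear in x_2; the FOC for x_1 is 10/√x_1 = p_1/p_2.
Solve: √x_1 = 10·p_2/p_1, so x_1*(p_1,p_2) = (10·p_2/p_1)², and x_2* = (m − p_1·x_1*)/p_2.
Plugging in: x_1* = (10·3.68/8)² = 21.16, x_2* = 9.4348.
Expenditure on x_1: 8·21.16 = 169.28; share = 0.8298.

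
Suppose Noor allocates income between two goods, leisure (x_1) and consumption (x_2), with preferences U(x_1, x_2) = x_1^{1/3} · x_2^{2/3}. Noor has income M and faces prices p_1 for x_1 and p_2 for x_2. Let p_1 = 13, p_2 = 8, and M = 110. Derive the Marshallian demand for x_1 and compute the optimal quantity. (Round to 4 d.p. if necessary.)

Demand: x_1*(p_1,p_2,M) = 1/3·M/p_1 and x_2* = 2/3·M/p_2.
At p_1=13, p_2=8, M=110: x_1* = 1/3·110/13 = 2.8205.

x_1* = 2.8205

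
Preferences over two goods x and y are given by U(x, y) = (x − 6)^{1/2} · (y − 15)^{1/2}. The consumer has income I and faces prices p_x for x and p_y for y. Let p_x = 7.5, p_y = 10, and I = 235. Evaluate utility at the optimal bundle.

Discretionary income = 235 − 6·7.5 − 15·10 = 40; x* = 6 + 0.5·40/7.5 = 8.6667; y* = 15 + 0.5·40/10 = 17.
Utility at the optimum: U(8.6667, 17) = 2.3094.

V = 2.3094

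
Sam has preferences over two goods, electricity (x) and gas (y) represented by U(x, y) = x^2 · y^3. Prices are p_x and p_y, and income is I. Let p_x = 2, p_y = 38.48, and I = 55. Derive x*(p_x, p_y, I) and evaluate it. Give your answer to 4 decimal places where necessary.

x* = 11

The MRS is (2/3)·y/x. Set MRS = p_x/p_y.
Rearranging, p_y·y = (3/2)·p_x·x. Substituting into the budget gives p_x·x·(1 + (3/2)) = I.
Demand: x*(p_x,p_y,I) = 0.4·I/p_x and y* = 0.6·I/p_y.
At p_x=2, p_y=38.48, I=55: x* = 0.4·55/2 = 11.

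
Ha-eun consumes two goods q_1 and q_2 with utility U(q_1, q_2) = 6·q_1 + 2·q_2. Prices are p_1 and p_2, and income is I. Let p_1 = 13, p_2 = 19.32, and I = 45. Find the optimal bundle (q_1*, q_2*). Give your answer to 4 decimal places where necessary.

q_1* = 3.4615, q_2* = 0

q_1 gives more utility per dollar, so spend all income on q_1: q_1* = I/p_1, q_2* = 0.
Numerically: q_1* = 3.4615, q_2* = 0.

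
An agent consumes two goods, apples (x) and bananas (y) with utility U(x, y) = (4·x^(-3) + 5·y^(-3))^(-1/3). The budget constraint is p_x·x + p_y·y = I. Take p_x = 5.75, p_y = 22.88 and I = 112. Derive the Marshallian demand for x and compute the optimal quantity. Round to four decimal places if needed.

With the ratio pinned down, the budget gives x* = I/(p_x + p_y·(y/x)) and y* = (y/x)·x*.
Numerically y/x = 0.748653, so x* = 112/(5.75 + 22.88·0.748653) = 4.8953.

x* = 4.8953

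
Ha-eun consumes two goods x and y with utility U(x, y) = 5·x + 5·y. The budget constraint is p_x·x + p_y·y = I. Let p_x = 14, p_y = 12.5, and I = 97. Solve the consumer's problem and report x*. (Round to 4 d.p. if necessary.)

Linear utility — the consumer picks whichever good has higher MU/price: 5/14 = 0.3571 vs 5/12.5 = 0.4.
y gives more utility per dollar, so spend all income on y: y* = I/p_y, x* = 0.
Numerically: x* = 0, y* = 7.76.

x* = 0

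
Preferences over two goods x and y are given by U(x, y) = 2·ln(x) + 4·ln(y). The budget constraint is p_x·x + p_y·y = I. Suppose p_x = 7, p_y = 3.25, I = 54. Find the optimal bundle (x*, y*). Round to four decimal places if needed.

MU_x/MU_y = (2·y)/(4·x); tangency sets this equal to p_x/p_y.
Rearranging, p_y·y = 2·p_x·x. Substituting into the budget gives p_x·x·(1 + 2) = I.
Demand: x*(p_x,p_y,I) = 1/3·I/p_x and y* = 2/3·I/p_y.
At p_x=7, p_y=3.25, I=54: x* = 1/3·54/7 = 2.5714, y* = 11.0769.

x* = 2.5714, y* = 11.0769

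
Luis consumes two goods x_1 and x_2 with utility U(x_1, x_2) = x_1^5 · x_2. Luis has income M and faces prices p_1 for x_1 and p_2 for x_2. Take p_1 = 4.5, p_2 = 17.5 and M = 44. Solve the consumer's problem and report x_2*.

x_2* = 0.419

MU_x_1/MU_x_2 = (5·x_2)/(x_1); tangency sets this equal to p_1/p_2.
Rearranging, p_2·x_2 = (1/5)·p_1·x_1. Substituting into the budget gives p_1·x_1·(1 + (1/5)) = M.
Demand: x_1*(p_1,p_2,M) = 5/6·M/p_1 and x_2* = 1/6·M/p_2.
At p_1=4.5, p_2=17.5, M=44: x_2* = 1/6·44/17.5 = 0.419.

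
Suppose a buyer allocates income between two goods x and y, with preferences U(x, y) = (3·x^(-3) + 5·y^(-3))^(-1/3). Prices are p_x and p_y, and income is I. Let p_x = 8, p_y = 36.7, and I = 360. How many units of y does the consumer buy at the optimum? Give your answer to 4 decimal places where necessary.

y* = 7.6589

MU_x ∝ 3·x^(-4), MU_y ∝ 5·y^(-4), so MRS = (3/5)·(y/x)^(4) = p_x/p_y.
Hence y/x = ((5/3)·p_x/p_y)^(1/(4)), i.e. raised to the 0.25 power.
Substitute y = (y/x)·x into the budget: x* = I/(p_x + p_y·(y/x)).
Numerically y/x = 0.776369, so x* = 360/(8 + 36.7·0.776369) = 9.865 and y* = 0.776369·9.865 = 7.6589.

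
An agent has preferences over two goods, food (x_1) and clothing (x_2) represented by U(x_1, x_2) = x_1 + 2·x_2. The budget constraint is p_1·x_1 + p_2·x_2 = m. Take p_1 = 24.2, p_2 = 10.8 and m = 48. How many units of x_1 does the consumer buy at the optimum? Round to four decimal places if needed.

x_1* = 0

Perfect substitutes: compare marginal utility per dollar. 1/p_1 vs 2/p_2 → 0.0413 vs 0.1852.
x_2 gives more utility per dollar, so spend all income on x_2: x_2* = m/p_2, x_1* = 0.
Numerically: x_1* = 0, x_2* = 4.4444.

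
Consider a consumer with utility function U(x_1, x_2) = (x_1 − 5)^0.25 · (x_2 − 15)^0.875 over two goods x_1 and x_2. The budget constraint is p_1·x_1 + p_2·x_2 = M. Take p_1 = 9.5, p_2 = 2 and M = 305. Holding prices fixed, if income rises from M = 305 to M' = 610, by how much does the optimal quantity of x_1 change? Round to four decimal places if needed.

Δx_1* = 7.1345

This is Cobb-Douglas in (x_1−5, x_2−15): tangency gives 0.25·p_2·(x_2−15) = 0.875·p_1·(x_1−5).
After buying the subsistence bundle (5, 15), a share 2/9 of the remaining income goes to x_1: x_1* = 5 + 2/9·(M − 5p_1 − 15p_2)/p_1.
Discretionary income = 305 − 5·9.5 − 15·2 = 227.5; x_1* = 5 + 2/9·227.5/9.5 = 10.3216.
At M' = 610: x_1* = 17.4561. Change: 17.4561 − 10.3216 = 7.1345.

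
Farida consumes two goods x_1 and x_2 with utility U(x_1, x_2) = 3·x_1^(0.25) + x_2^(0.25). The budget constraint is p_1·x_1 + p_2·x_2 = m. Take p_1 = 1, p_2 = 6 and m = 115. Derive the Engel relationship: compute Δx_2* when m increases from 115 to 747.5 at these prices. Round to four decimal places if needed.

Δx_2* = 11.8951

From the CES first-order condition, 3·(x_2/x_1)^(0.75) = p_1/p_2.
Solve for the ratio: x_2/x_1 = [(1/3)·p_1/p_2]^(4/3).
Substitute x_2 = (x_2/x_1)·x_1 into the budget: x_1* = m/(p_1 + p_2·(x_2/x_1)).
Numerically x_2/x_1 = 0.021198, so x_1* = 115/(1 + 6·0.021198) = 102.0236 and x_2* = 0.021198·102.0236 = 2.1627.
At m' = 747.5: x_2* = 14.0578. Change: 14.0578 − 2.1627 = 11.8951.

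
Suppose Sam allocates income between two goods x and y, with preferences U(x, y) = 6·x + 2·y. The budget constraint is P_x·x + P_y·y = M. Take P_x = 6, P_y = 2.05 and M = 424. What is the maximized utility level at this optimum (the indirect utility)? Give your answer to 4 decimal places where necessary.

Perfect substitutes: compare marginal utility per dollar. 6/P_x vs 2/P_y → 1 vs 0.9756.
x gives more utility per dollar, so spend all income on x: x* = M/P_x, y* = 0.
Numerically: x* = 70.6667, y* = 0.
Utility at the optimum: U(70.6667, 0) = 424.

V = 424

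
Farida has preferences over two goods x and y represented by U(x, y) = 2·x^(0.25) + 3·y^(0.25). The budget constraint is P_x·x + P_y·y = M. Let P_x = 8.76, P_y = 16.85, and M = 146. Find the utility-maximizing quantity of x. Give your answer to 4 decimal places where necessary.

Substitute y = (y/x)·x into the budget: x* = M/(P_x + P_y·(y/x)).
Numerically y/x = 0.717784, so x* = 146/(8.76 + 16.85·0.717784) = 7.0008.

x* = 7.0008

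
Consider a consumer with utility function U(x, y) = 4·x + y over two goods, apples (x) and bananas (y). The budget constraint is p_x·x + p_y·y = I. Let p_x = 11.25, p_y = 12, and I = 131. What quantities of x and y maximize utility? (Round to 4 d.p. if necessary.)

Linear utility — the consumer picks whichever good has higher MU/price: 4/11.25 = 0.3556 vs 1/12 = 0.0833.
x gives more utility per dollar, so spend all income on x: x* = I/p_x, y* = 0.
Numerically: x* = 11.6444, y* = 0.

x* = 11.6444, y* = 0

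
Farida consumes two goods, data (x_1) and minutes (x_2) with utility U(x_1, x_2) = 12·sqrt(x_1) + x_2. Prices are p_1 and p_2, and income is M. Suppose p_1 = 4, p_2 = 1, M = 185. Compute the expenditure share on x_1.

Solve: √x_1 = 6·p_2/p_1, so x_1*(p_1,p_2) = (6·p_2/p_1)², and x_2* = (M − p_1·x_1*)/p_2.
Plugging in: x_1* = (6·1/4)² = 2.25, x_2* = 176.
Expenditure on x_1: 4·2.25 = 9; share = 0.0486.

share on x_1 = 0.0486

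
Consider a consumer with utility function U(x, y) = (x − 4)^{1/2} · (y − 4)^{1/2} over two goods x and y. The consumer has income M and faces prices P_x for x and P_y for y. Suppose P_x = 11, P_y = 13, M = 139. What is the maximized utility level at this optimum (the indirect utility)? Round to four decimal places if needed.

V = 1.7979

Let x' = x−4, y' = y−4. MRS = y'/x' = P_x/P_y.
After buying the subsistence bundle (4, 4), a share 0.5 of the remaining income goes to x: x* = 4 + 0.5·(M − 4P_x − 4P_y)/P_x.
Discretionary income = 139 − 4·11 − 4·13 = 43; x* = 4 + 0.5·43/11 = 5.9545; y* = 4 + 0.5·43/13 = 5.6538.
Utility at the optimum: U(5.9545, 5.6538) = 1.7979.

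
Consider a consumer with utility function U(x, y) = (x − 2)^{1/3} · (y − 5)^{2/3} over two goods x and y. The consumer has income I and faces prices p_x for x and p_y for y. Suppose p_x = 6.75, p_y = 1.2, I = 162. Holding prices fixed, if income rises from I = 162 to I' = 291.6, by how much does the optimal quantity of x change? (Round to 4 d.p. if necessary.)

Δx* = 6.4

MRS = (1/2)·(y−5)/(x−2). Tangency with p_x/p_y gives y−5 = 2·(p_x/p_y)·(x−2).
Substituting into the budget: x* = 2 + 1/3·(I − 2·p_x − 5·p_y)/p_x, and y* = 5 + 2/3·(…)/p_y.
Discretionary income = 162 − 2·6.75 − 5·1.2 = 142.5; x* = 2 + 1/3·142.5/6.75 = 9.037.
At I' = 291.6: x* = 15.437. Change: 15.437 − 9.037 = 6.4.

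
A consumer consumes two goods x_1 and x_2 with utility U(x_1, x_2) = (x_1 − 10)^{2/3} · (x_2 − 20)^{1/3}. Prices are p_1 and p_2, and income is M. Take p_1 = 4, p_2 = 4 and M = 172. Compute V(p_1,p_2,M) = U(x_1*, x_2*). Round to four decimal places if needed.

MRS = 2·(x_2−20)/(x_1−10). Tangency with p_1/p_2 gives x_2−20 = (1/2)·(p_1/p_2)·(x_1−10).
After buying the subsistence bundle (10, 20), a share 2/3 of the remaining income goes to x_1: x_1* = 10 + 2/3·(M − 10p_1 − 20p_2)/p_1.
Discretionary income = 172 − 10·4 − 20·4 = 52; x_1* = 10 + 2/3·52/4 = 18.6667; x_2* = 20 + 1/3·52/4 = 24.3333.
Utility at the optimum: U(18.6667, 24.3333) = 6.8787.

V = 6.8787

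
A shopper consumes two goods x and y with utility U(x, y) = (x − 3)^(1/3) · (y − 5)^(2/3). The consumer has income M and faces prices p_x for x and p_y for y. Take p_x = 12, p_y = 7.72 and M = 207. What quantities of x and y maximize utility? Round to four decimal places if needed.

Discretionary income = 207 − 3·12 − 5·7.72 = 132.4; x* = 3 + 1/3·132.4/12 = 6.6778; y* = 5 + 2/3·132.4/7.72 = 16.4335.

x* = 6.6778, y* = 16.4335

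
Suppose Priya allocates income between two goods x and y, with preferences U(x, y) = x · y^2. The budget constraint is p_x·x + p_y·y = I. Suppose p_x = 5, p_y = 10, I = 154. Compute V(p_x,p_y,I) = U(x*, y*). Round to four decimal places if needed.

V = 1082.1523

MU_x/MU_y = (y)/(2·x); tangency sets this equal to p_x/p_y.
So p_y·y = 2·p_x·x; combined with the budget, a share 1/3 of income goes to x.
Demand: x*(p_x,p_y,I) = 1/3·I/p_x and y* = 2/3·I/p_y.
At p_x=5, p_y=10, I=154: x* = 1/3·154/5 = 10.2667, y* = 10.2667.
Utility at the optimum: U(10.2667, 10.2667) = 1082.1523.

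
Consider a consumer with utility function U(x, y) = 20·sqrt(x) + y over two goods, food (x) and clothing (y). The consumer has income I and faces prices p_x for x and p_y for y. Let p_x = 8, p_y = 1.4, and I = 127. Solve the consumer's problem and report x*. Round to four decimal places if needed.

x* = 3.0625

MU_x = 10/√x, MU_y = 1. Tangency: 10/√x = p_x/p_y.
Solve: √x = 10·p_y/p_x, so x*(p_x,p_y) = (10·p_y/p_x)², and y* = (I − p_x·x*)/p_y.
Plugging in: x* = (10·1.4/8)² = 3.0625.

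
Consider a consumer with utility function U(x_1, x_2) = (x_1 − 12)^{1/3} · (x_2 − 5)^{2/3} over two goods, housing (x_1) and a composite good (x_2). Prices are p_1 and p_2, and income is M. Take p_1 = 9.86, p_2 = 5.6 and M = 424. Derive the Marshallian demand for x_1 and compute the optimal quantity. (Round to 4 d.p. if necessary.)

Substituting into the budget: x_1* = 12 + 1/3·(M − 12·p_1 − 5·p_2)/p_1, and x_2* = 5 + 2/3·(…)/p_2.
Discretionary income = 424 − 12·9.86 − 5·5.6 = 277.68; x_1* = 12 + 1/3·277.68/9.86 = 21.3874.

x_1* = 21.3874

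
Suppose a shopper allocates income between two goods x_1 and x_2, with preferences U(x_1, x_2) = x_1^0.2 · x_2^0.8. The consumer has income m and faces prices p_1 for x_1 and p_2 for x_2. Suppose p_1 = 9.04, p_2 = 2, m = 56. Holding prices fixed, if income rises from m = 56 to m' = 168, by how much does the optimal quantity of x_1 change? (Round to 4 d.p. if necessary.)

Tangency: MRS = (1/4)·x_2/x_1 = p_1/p_2.
So 0.2·p_2·x_2 = 0.8·p_1·x_1; combined with the budget, a share 0.2 of income goes to x_1.
Demand: x_1*(p_1,p_2,m) = 0.2·m/p_1 and x_2* = 0.8·m/p_2.
At p_1=9.04, p_2=2, m=56: x_1* = 0.2·56/9.04 = 1.2389.
At m' = 168: x_1* = 3.7168. Change: 3.7168 − 1.2389 = 2.4779.

Δx_1* = 2.4779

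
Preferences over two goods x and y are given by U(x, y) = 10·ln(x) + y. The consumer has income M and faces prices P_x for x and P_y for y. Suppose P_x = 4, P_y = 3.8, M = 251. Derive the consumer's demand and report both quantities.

x* = 9.5, y* = 56.0526

MU_x = 10/x, MU_y = 1. Tangency: 10/x = P_x/P_y.
So x*(P_x,P_y) = 10·P_y/P_x, independent of income; and y* = (M − 10·P_y)/P_y.
At the given prices: x* = 10·3.8/4 = 9.5, and y* = 56.0526.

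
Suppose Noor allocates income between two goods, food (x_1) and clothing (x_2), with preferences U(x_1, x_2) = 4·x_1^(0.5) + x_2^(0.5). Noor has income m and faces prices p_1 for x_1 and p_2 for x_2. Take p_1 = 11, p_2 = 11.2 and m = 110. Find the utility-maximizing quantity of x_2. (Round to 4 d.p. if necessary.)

x_2* = 0.568

From the CES first-order condition, 4·(x_2/x_1)^(0.5) = p_1/p_2.
Solve for the ratio: x_2/x_1 = [(1/4)·p_1/p_2]^(2).
With the ratio pinned down, the budget gives x_1* = m/(p_1 + p_2·(x_2/x_1)) and x_2* = (x_2/x_1)·x_1*.
Numerically x_2/x_1 = 0.060288, so x_1* = 110/(11 + 11.2·0.060288) = 9.4217 and x_2* = 0.060288·9.4217 = 0.568.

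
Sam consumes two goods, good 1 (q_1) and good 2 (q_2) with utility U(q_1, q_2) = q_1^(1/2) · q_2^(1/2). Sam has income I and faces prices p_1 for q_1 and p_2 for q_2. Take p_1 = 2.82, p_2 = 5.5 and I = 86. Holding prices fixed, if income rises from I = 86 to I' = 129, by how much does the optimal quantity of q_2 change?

Tangency: MRS = q_2/q_1 = p_1/p_2.
So 0.5·p_2·q_2 = 0.5·p_1·q_1; combined with the budget, a share 0.5 of income goes to q_1.
Demand: q_1*(p_1,p_2,I) = 0.5·I/p_1 and q_2* = 0.5·I/p_2.
At p_1=2.82, p_2=5.5, I=86: q_2* = 0.5·86/5.5 = 7.8182.
At I' = 129: q_2* = 11.7273. Change: 11.7273 − 7.8182 = 3.9091.

Δq_2* = 3.9091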